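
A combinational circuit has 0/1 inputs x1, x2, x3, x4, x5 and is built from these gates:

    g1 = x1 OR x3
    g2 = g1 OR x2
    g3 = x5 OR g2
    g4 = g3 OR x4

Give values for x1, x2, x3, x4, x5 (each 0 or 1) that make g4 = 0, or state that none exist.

Check with x1=0 x2=0 x3=0 x4=0 x5=0:
g1 = x1 OR x3 = 0 OR 0 = 0
g2 = g1 OR x2 = 0 OR 0 = 0
g3 = x5 OR g2 = 0 OR 0 = 0
g4 = g3 OR x4 = 0 OR 0 = 0
So g4 = 0 as required.

x1=0 x2=0 x3=0 x4=0 x5=0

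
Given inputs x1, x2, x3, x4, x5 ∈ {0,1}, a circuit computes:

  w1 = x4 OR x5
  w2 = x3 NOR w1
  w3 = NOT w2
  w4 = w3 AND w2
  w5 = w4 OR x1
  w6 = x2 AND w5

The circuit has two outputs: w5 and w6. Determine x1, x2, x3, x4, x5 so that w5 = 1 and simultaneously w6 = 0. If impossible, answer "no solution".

Check with x1=1, x2=0, x3=0, x4=0, x5=0:
w1 = x4 OR x5 = 0 OR 0 = 0
w2 = x3 NOR w1 = 0 NOR 0 = 1
w3 = NOT w2 = NOT 1 = 0
w4 = w3 AND w2 = 0 AND 1 = 0
w5 = w4 OR x1 = 0 OR 1 = 1
w6 = x2 AND w5 = 0 AND 1 = 0
So w5 = 1 and w6 = 0.

x1=1, x2=0, x3=0, x4=0, x5=0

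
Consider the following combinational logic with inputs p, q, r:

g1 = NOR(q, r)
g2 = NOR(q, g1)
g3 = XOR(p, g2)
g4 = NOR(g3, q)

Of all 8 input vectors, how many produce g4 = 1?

2

g4 = NOR(g3, q) must be 1, so both g3 = 0 and q = 0.
g3 = XOR(p, g2) must be 0, so p and g2 are equal.
Satisfying assignments:
  p=0, q=0, r=0
  p=1, q=0, r=1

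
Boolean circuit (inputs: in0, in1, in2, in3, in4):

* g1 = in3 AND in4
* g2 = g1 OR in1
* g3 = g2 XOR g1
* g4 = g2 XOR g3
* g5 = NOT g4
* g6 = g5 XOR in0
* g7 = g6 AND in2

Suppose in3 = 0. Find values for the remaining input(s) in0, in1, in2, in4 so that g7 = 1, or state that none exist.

g7 = g6 AND in2 must be 1, so both g6 = 1 and in2 = 1.
Check with in3 = 0 and in0=0, in1=1, in2=1, in4=0:
g1 = in3 AND in4 = 0 AND 0 = 0
g2 = g1 OR in1 = 0 OR 1 = 1
g3 = g2 XOR g1 = 1 XOR 0 = 1
g4 = g2 XOR g3 = 1 XOR 1 = 0
g5 = NOT g4 = NOT 0 = 1
g6 = g5 XOR in0 = 1 XOR 0 = 1
g7 = g6 AND in2 = 1 AND 1 = 1
So g7 = 1.

in0=0, in1=1, in2=1, in4=0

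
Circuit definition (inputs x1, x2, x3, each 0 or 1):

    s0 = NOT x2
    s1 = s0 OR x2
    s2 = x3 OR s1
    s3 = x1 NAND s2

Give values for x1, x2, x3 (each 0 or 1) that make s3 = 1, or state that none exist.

x1=0, x2=1, x3=1

Check with x1=0, x2=1, x3=1:
s0 = NOT x2 = NOT 1 = 0
s1 = s0 OR x2 = 0 OR 1 = 1
s2 = x3 OR s1 = 1 OR 1 = 1
s3 = x1 NAND s2 = 0 NAND 1 = 1
So s3 = 1 as required.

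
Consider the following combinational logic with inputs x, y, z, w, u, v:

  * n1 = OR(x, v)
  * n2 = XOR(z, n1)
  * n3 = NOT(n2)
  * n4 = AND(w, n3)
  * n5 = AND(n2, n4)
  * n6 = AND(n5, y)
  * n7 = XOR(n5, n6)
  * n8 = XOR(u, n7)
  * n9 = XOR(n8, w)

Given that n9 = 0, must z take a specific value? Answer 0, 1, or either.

Both values of z occur among assignments with n9 = 0:
  z=0: x=0, y=0, z=0, w=0, u=0, v=0
  z=1: x=0, y=0, z=1, w=0, u=0, v=0

either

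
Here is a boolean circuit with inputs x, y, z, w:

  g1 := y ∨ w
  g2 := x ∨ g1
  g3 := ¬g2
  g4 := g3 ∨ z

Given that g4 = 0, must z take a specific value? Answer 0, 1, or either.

0

g4 = g3 ∨ z must be 0, so both g3 = 0 and z = 0.
g3 = ¬g2 must be 0, so g2 = 1.
g2 = x ∨ g1 must be 1, so at least one of x, g1 is 1.
Every assignment with g4 = 0 has z = 0; there are 7 such assignment(s).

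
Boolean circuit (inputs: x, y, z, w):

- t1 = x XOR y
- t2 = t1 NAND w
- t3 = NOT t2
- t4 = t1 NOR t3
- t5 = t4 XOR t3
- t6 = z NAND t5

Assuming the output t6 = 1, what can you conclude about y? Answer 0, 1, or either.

either

Both values of y occur among assignments with t6 = 1:
  y=0: x=0, y=0, z=0, w=0
  y=1: x=0, y=1, z=0, w=0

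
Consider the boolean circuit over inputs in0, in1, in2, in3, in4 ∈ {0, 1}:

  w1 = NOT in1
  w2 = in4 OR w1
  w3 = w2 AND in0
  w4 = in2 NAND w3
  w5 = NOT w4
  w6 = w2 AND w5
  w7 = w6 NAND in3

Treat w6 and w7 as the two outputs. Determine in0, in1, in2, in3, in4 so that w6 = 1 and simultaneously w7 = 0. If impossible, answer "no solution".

Check with in0=1 in1=1 in2=1 in3=1 in4=1:
w1 = NOT in1 = NOT 1 = 0
w2 = in4 OR w1 = 1 OR 0 = 1
w3 = w2 AND in0 = 1 AND 1 = 1
w4 = in2 NAND w3 = 1 NAND 1 = 0
w5 = NOT w4 = NOT 0 = 1
w6 = w2 AND w5 = 1 AND 1 = 1
w7 = w6 NAND in3 = 1 NAND 1 = 0
So w6 = 1 and w7 = 0.

in0=1 in1=1 in2=1 in3=1 in4=1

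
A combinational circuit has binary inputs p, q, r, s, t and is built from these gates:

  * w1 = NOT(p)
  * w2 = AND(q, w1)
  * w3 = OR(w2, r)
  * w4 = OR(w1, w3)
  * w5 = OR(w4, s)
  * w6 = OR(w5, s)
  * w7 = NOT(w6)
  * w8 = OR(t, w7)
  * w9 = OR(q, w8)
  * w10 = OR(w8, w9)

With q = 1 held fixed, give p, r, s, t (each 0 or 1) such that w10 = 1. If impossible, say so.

p=0 r=1 s=1 t=0

w10 = OR(w8, w9) must be 1, so at least one of w8, w9 is 1.
Check with q = 1 and p=0, r=1, s=1, t=0:
w1 = NOT(p) = NOT 0 = 1
w2 = AND(q, w1) = AND(1, 1) = 1
w3 = OR(w2, r) = OR(1, 1) = 1
w4 = OR(w1, w3) = OR(1, 1) = 1
w5 = OR(w4, s) = OR(1, 1) = 1
w6 = OR(w5, s) = OR(1, 1) = 1
w7 = NOT(w6) = NOT 1 = 0
w8 = OR(t, w7) = OR(0, 0) = 0
w9 = OR(q, w8) = OR(1, 0) = 1
w10 = OR(w8, w9) = OR(0, 1) = 1
So w10 = 1.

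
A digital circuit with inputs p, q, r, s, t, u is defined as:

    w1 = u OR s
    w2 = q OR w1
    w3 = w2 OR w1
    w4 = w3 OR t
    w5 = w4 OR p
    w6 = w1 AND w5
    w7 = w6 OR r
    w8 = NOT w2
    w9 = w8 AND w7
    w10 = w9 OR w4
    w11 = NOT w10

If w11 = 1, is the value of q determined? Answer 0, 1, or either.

w11 = NOT w10 must be 1, so w10 = 0.
w10 = w9 OR w4 must be 0, so both w9 = 0 and w4 = 0.
w9 = w8 AND w7 must be 0, so at least one of w8, w7 is 0.
Every assignment with w11 = 1 has q = 0; there are 2 such assignment(s).
  p=0, q=0, r=0, s=0, t=0, u=0
  p=1, q=0, r=0, s=0, t=0, u=0

0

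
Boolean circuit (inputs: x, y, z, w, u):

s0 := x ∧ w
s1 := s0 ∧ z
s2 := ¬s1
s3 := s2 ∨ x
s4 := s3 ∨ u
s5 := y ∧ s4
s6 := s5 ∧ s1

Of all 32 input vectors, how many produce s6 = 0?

s6 = s5 ∧ s1 must be 0, so at least one of s5, s1 is 0.
Enumerating the 32 input combinations, 30 give s6 = 0 and 2 give s6 = 1.

30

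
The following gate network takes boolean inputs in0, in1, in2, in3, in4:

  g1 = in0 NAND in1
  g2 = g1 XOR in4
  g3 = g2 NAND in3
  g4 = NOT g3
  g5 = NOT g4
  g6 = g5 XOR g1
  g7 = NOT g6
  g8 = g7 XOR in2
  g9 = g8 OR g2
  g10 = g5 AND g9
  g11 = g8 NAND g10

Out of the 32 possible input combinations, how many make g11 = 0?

g11 = g8 NAND g10 must be 0, so both g8 = 1 and g10 = 1.
g8 = g7 XOR in2 must be 1, so g7 and in2 differ.
g10 = g5 AND g9 must be 1, so both g5 = 1 and g9 = 1.
Enumerating the 32 input combinations, 12 give g11 = 0 and 20 give g11 = 1.

12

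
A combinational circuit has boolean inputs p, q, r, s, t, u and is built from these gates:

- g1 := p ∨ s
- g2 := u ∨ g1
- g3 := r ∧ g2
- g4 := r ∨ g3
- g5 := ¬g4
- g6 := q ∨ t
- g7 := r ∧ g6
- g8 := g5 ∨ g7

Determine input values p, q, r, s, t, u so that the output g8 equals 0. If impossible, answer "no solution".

Check with p=1, q=0, r=1, s=0, t=0, u=1:
g1 = p ∨ s = 1 ∨ 0 = 1
g2 = u ∨ g1 = 1 ∨ 1 = 1
g3 = r ∧ g2 = 1 ∧ 1 = 1
g4 = r ∨ g3 = 1 ∨ 1 = 1
g5 = ¬g4 = ¬1 = 0
g6 = q ∨ t = 0 ∨ 0 = 0
g7 = r ∧ g6 = 1 ∧ 0 = 0
g8 = g5 ∨ g7 = 0 ∨ 0 = 0
So g8 = 0 as required.

p=1, q=0, r=1, s=0, t=0, u=1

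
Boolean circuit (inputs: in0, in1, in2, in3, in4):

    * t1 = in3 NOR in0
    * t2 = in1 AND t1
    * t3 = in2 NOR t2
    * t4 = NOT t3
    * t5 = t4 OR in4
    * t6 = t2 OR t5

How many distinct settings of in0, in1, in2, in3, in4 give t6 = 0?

7

t6 = t2 OR t5 must be 0, so both t2 = 0 and t5 = 0.
t2 = in1 AND t1 must be 0, so at least one of in1, t1 is 0.
t5 = t4 OR in4 must be 0, so both t4 = 0 and in4 = 0.
Enumerating the 32 input combinations, 7 give t6 = 0 and 25 give t6 = 1.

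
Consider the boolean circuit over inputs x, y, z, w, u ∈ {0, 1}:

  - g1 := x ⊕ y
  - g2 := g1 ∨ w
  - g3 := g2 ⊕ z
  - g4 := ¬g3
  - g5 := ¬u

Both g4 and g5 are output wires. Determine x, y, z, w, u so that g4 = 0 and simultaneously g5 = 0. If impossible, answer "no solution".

Check with x=1, y=1, z=1, w=0, u=1:
g1 = x ⊕ y = 1 ⊕ 1 = 0
g2 = g1 ∨ w = 0 ∨ 0 = 0
g3 = g2 ⊕ z = 0 ⊕ 1 = 1
g4 = ¬g3 = ¬1 = 0
g5 = ¬u = ¬1 = 0
So g4 = 0 and g5 = 0.

x=1, y=1, z=1, w=0, u=1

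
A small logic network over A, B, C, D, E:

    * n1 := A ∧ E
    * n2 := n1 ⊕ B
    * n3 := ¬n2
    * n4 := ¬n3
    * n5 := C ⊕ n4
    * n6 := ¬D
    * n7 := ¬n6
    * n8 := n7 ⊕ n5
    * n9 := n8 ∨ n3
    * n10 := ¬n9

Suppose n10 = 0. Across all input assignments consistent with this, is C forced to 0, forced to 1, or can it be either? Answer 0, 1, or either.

Both values of C occur among assignments with n10 = 0:
  C=0: A=0, B=0, C=0, D=0, E=0
  C=1: A=0, B=0, C=1, D=0, E=0

either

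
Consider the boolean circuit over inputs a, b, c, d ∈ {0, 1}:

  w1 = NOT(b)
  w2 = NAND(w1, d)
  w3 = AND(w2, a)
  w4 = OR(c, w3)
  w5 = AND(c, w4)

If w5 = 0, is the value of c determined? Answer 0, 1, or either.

w5 = AND(c, w4) must be 0, so at least one of c, w4 is 0.
Every assignment with w5 = 0 has c = 0; there are 8 such assignment(s).

0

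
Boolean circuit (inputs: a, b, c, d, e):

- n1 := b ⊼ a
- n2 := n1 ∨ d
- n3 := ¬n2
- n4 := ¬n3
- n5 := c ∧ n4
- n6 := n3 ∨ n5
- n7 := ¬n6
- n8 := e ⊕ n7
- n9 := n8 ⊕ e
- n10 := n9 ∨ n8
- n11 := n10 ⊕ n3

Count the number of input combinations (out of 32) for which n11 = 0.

n11 = n10 ⊕ n3 must be 0, so n10 and n3 are equal.
Enumerating the 32 input combinations, 9 give n11 = 0 and 23 give n11 = 1.

9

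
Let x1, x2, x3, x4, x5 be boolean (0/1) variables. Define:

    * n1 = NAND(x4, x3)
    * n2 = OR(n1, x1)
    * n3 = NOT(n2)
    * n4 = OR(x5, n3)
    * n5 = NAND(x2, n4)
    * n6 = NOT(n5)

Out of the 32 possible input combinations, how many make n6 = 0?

23

n6 = NOT(n5) must be 0, so n5 = 1.
Enumerating the 32 input combinations, 23 give n6 = 0 and 9 give n6 = 1.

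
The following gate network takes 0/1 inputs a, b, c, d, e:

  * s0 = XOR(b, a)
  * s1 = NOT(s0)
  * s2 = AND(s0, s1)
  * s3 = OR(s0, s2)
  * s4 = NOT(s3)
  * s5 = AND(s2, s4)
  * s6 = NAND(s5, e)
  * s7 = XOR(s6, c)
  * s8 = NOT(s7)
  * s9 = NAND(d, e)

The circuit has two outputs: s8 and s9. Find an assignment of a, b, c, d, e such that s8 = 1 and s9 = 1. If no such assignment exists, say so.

Check with a=0, b=1, c=1, d=0, e=0:
s0 = XOR(b, a) = XOR(1, 0) = 1
s1 = NOT(s0) = NOT 1 = 0
s2 = AND(s0, s1) = AND(1, 0) = 0
s3 = OR(s0, s2) = OR(1, 0) = 1
s4 = NOT(s3) = NOT 1 = 0
s5 = AND(s2, s4) = AND(0, 0) = 0
s6 = NAND(s5, e) = NAND(0, 0) = 1
s7 = XOR(s6, c) = XOR(1, 1) = 0
s8 = NOT(s7) = NOT 0 = 1
s9 = NAND(d, e) = NAND(0, 0) = 1
So s8 = 1 and s9 = 1.

a=0, b=1, c=1, d=0, e=0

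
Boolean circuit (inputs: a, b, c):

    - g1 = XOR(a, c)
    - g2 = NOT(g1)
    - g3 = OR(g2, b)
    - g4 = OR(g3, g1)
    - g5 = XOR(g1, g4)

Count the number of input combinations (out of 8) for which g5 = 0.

g5 = XOR(g1, g4) must be 0, so g1 and g4 are equal.
Satisfying assignments:
  a=0, b=0, c=1
  a=0, b=1, c=1
  a=1, b=0, c=0
  a=1, b=1, c=0

4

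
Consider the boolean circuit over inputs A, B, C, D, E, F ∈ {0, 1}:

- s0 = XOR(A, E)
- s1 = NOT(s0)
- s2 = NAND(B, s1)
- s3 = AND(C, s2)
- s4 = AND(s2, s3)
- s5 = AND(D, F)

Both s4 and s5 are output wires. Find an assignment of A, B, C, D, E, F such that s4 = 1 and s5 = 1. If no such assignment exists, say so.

A=1 B=1 C=1 D=1 E=0 F=1

Check with A=1 B=1 C=1 D=1 E=0 F=1:
s0 = XOR(A, E) = XOR(1, 0) = 1
s1 = NOT(s0) = NOT 1 = 0
s2 = NAND(B, s1) = NAND(1, 0) = 1
s3 = AND(C, s2) = AND(1, 1) = 1
s4 = AND(s2, s3) = AND(1, 1) = 1
s5 = AND(D, F) = AND(1, 1) = 1
So s4 = 1 and s5 = 1.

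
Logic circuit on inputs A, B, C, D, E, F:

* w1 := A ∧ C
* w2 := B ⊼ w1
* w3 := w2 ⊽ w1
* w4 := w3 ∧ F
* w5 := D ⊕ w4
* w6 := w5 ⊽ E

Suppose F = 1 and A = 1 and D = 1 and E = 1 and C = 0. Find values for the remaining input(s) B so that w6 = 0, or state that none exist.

Check with F = 1 and A = 1 and D = 1 and E = 1 and C = 0 and B=0:
w1 = A ∧ C = 1 ∧ 0 = 0
w2 = B ⊼ w1 = 0 ⊼ 0 = 1
w3 = w2 ⊽ w1 = 1 ⊽ 0 = 0
w4 = w3 ∧ F = 0 ∧ 1 = 0
w5 = D ⊕ w4 = 1 ⊕ 0 = 1
w6 = w5 ⊽ E = 1 ⊽ 1 = 0
So w6 = 0.

B=0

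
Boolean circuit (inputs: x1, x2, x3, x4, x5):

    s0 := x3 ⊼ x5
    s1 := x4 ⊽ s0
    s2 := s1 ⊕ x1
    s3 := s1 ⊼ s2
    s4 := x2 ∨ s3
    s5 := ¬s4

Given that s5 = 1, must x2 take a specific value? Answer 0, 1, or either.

0

s5 = ¬s4 must be 1, so s4 = 0.
s4 = x2 ∨ s3 must be 0, so both x2 = 0 and s3 = 0.
s3 = s1 ⊼ s2 must be 0, so both s1 = 1 and s2 = 1.
Every assignment with s5 = 1 has x2 = 0; there are 1 such assignment(s).
  x1=0, x2=0, x3=1, x4=0, x5=1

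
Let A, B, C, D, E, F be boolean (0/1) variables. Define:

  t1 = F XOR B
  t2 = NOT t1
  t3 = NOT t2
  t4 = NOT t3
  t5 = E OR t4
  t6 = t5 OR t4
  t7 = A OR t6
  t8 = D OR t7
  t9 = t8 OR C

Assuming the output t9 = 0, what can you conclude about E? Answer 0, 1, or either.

t9 = t8 OR C must be 0, so both t8 = 0 and C = 0.
t8 = D OR t7 must be 0, so both D = 0 and t7 = 0.
Every assignment with t9 = 0 has E = 0; there are 2 such assignment(s).
  A=0, B=0, C=0, D=0, E=0, F=1
  A=0, B=1, C=0, D=0, E=0, F=0

0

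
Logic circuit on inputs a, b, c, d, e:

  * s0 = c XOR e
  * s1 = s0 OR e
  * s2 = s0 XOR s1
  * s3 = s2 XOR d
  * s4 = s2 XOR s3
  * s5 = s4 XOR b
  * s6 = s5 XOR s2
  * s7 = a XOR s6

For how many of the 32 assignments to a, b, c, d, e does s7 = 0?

s7 = a XOR s6 must be 0, so a and s6 are equal.
Enumerating the 32 input combinations, 16 give s7 = 0 and 16 give s7 = 1.

16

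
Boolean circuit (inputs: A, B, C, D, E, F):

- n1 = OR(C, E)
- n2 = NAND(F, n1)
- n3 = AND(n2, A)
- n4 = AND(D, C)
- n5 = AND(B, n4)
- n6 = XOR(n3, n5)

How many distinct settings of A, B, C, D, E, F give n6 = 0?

n6 = XOR(n3, n5) must be 0, so n3 and n5 are equal.
Enumerating the 64 input combinations, 40 give n6 = 0 and 24 give n6 = 1.

40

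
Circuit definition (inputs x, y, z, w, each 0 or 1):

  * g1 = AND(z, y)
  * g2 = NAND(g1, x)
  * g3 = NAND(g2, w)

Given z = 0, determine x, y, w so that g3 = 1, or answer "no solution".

g3 = NAND(g2, w) must be 1, so at least one of g2, w is 0.
Check with z = 0 and x=1, y=1, w=0:
g1 = AND(z, y) = AND(0, 1) = 0
g2 = NAND(g1, x) = NAND(0, 1) = 1
g3 = NAND(g2, w) = NAND(1, 0) = 1
So g3 = 1.

x=1 y=1 w=0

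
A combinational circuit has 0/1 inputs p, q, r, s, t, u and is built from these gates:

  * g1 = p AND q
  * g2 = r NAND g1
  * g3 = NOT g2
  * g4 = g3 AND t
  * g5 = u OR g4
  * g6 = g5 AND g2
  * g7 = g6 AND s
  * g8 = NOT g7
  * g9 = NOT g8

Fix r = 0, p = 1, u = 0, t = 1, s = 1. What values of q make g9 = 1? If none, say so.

With r = 0, p = 1, u = 0, t = 1, s = 1 fixed, none of the 2 settings of q give g9 = 1.
For example, with q=0:
g1 = p AND q = 1 AND 0 = 0
g2 = r NAND g1 = 0 NAND 0 = 1
g3 = NOT g2 = NOT 1 = 0
g4 = g3 AND t = 0 AND 1 = 0
g5 = u OR g4 = 0 OR 0 = 0
g6 = g5 AND g2 = 0 AND 1 = 0
g7 = g6 AND s = 0 AND 1 = 0
g8 = NOT g7 = NOT 0 = 1
g9 = NOT g8 = NOT 1 = 0
giving g9 = 0 ≠ 1.

no solution exists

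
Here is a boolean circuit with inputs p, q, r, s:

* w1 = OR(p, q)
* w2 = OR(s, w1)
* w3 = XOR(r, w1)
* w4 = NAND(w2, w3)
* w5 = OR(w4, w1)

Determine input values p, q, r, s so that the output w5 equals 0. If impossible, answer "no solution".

w5 = OR(w4, w1) must be 0, so both w4 = 0 and w1 = 0.
Check with p=0, q=0, r=1, s=1:
w1 = OR(p, q) = OR(0, 0) = 0
w2 = OR(s, w1) = OR(1, 0) = 1
w3 = XOR(r, w1) = XOR(1, 0) = 1
w4 = NAND(w2, w3) = NAND(1, 1) = 0
w5 = OR(w4, w1) = OR(0, 0) = 0
So w5 = 0 as required.

p=0, q=0, r=1, s=1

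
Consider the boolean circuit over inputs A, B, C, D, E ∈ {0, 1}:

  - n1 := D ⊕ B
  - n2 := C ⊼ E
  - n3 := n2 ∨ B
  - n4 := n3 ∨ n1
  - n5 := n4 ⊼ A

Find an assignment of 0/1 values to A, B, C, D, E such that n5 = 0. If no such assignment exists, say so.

n5 = n4 ⊼ A must be 0, so both n4 = 1 and A = 1.
n4 = n3 ∨ n1 must be 1, so at least one of n3, n1 is 1.
Check with A=1, B=0, C=1, D=0, E=0:
n1 = D ⊕ B = 0 ⊕ 0 = 0
n2 = C ⊼ E = 1 ⊼ 0 = 1
n3 = n2 ∨ B = 1 ∨ 0 = 1
n4 = n3 ∨ n1 = 1 ∨ 0 = 1
n5 = n4 ⊼ A = 1 ⊼ 1 = 0
So n5 = 0 as required.

A=1, B=0, C=1, D=0, E=0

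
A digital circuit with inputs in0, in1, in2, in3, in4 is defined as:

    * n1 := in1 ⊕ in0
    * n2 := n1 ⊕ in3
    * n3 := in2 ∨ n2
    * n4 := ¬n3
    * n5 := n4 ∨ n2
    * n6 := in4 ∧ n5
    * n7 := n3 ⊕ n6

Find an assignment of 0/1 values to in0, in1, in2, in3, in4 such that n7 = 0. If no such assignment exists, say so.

Check with in0=1 in1=0 in2=1 in3=0 in4=1:
n1 = in1 ⊕ in0 = 0 ⊕ 1 = 1
n2 = n1 ⊕ in3 = 1 ⊕ 0 = 1
n3 = in2 ∨ n2 = 1 ∨ 1 = 1
n4 = ¬n3 = ¬1 = 0
n5 = n4 ∨ n2 = 0 ∨ 1 = 1
n6 = in4 ∧ n5 = 1 ∧ 1 = 1
n7 = n3 ⊕ n6 = 1 ⊕ 1 = 0
So n7 = 0 as required.

in0=1 in1=0 in2=1 in3=0 in4=1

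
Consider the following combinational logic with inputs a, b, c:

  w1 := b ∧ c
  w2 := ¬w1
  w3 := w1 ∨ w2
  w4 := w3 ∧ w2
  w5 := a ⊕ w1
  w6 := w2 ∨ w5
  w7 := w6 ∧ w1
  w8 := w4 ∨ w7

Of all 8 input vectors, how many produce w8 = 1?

w8 = w4 ∨ w7 must be 1, so at least one of w4, w7 is 1.
Enumerating the 8 input combinations, 7 give w8 = 1 and 1 give w8 = 0.

7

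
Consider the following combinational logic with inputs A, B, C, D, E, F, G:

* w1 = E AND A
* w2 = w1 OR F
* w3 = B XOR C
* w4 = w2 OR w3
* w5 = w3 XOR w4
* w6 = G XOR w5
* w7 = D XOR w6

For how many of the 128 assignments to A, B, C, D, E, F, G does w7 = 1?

64

w7 = D XOR w6 must be 1, so D and w6 differ.
Enumerating the 128 input combinations, 64 give w7 = 1 and 64 give w7 = 0.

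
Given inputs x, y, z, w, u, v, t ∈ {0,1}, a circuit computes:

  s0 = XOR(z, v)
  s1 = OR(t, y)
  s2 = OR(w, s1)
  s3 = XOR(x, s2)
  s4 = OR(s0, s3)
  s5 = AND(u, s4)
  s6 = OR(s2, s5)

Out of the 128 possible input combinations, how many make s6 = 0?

s6 = OR(s2, s5) must be 0, so both s2 = 0 and s5 = 0.
s2 = OR(w, s1) must be 0, so both w = 0 and s1 = 0.
Enumerating the 128 input combinations, 10 give s6 = 0 and 118 give s6 = 1.

10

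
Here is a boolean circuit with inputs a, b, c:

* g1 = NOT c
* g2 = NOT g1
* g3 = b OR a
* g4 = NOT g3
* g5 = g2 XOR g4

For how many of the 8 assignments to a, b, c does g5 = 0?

g5 = g2 XOR g4 must be 0, so g2 and g4 are equal.
Satisfying assignments:
  a=0, b=0, c=1
  a=0, b=1, c=0
  a=1, b=0, c=0
  a=1, b=1, c=0

4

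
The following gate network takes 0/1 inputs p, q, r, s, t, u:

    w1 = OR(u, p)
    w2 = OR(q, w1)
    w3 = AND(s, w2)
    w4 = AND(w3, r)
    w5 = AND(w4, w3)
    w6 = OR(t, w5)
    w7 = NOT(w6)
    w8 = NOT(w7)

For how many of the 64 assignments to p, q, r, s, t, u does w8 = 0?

25

w8 = NOT(w7) must be 0, so w7 = 1.
w7 = NOT(w6) must be 1, so w6 = 0.
Enumerating the 64 input combinations, 25 give w8 = 0 and 39 give w8 = 1.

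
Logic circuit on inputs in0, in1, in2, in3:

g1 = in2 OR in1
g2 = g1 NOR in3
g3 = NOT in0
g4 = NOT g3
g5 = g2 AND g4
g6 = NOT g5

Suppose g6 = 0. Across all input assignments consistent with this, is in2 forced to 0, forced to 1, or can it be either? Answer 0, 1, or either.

g6 = NOT g5 must be 0, so g5 = 1.
g5 = g2 AND g4 must be 1, so both g2 = 1 and g4 = 1.
g2 = g1 NOR in3 must be 1, so both g1 = 0 and in3 = 0.
Every assignment with g6 = 0 has in2 = 0; there are 1 such assignment(s).
  in0=1, in1=0, in2=0, in3=0

0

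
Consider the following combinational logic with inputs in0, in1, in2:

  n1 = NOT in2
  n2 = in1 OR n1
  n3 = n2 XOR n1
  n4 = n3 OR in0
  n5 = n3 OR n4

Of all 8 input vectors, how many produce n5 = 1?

n5 = n3 OR n4 must be 1, so at least one of n3, n4 is 1.
Satisfying assignments:
  in0=0, in1=1, in2=1
  in0=1, in1=0, in2=0
  in0=1, in1=0, in2=1
  in0=1, in1=1, in2=0
  in0=1, in1=1, in2=1

5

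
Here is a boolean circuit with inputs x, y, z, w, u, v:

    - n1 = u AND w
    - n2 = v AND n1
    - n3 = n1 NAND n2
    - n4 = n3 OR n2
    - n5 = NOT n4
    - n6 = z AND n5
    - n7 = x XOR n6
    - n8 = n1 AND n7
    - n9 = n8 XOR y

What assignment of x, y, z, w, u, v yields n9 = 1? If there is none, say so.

n9 = n8 XOR y must be 1, so n8 and y differ.
Check with x=1, y=0, z=1, w=1, u=1, v=1:
n1 = u AND w = 1 AND 1 = 1
n2 = v AND n1 = 1 AND 1 = 1
n3 = n1 NAND n2 = 1 NAND 1 = 0
n4 = n3 OR n2 = 0 OR 1 = 1
n5 = NOT n4 = NOT 1 = 0
n6 = z AND n5 = 1 AND 0 = 0
n7 = x XOR n6 = 1 XOR 0 = 1
n8 = n1 AND n7 = 1 AND 1 = 1
n9 = n8 XOR y = 1 XOR 0 = 1
So n9 = 1 as required.

x=1, y=0, z=1, w=1, u=1, v=1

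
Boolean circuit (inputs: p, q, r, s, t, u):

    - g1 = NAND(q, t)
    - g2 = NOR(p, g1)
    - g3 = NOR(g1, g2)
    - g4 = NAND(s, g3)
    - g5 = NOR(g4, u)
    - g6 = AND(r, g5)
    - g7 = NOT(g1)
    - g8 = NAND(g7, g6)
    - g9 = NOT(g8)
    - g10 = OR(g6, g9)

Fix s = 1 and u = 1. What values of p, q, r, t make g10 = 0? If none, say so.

g10 = OR(g6, g9) must be 0, so both g6 = 0 and g9 = 0.
g6 = AND(r, g5) must be 0, so at least one of r, g5 is 0.
Check with s = 1 and u = 1 and p=1, q=0, r=0, t=1:
g1 = NAND(q, t) = NAND(0, 1) = 1
g2 = NOR(p, g1) = NOR(1, 1) = 0
g3 = NOR(g1, g2) = NOR(1, 0) = 0
g4 = NAND(s, g3) = NAND(1, 0) = 1
g5 = NOR(g4, u) = NOR(1, 1) = 0
g6 = AND(r, g5) = AND(0, 0) = 0
g7 = NOT(g1) = NOT 1 = 0
g8 = NAND(g7, g6) = NAND(0, 0) = 1
g9 = NOT(g8) = NOT 1 = 0
g10 = OR(g6, g9) = OR(0, 0) = 0
So g10 = 0.

p=1 q=0 r=0 t=1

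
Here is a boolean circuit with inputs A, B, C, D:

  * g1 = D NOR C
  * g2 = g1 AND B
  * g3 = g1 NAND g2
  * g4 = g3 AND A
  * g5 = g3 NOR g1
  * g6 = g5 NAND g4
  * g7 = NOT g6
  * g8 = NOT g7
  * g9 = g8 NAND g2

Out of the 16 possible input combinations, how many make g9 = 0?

g9 = g8 NAND g2 must be 0, so both g8 = 1 and g2 = 1.
g8 = NOT g7 must be 1, so g7 = 0.
g2 = g1 AND B must be 1, so both g1 = 1 and B = 1.
Satisfying assignments:
  A=0, B=1, C=0, D=0
  A=1, B=1, C=0, D=0

2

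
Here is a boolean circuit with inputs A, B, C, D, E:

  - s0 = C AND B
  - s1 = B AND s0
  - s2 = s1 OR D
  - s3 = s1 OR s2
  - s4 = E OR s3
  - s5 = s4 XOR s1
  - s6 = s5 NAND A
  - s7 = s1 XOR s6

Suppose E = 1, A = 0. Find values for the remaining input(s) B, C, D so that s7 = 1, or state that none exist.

B=0 C=1 D=0

s7 = s1 XOR s6 must be 1, so s1 and s6 differ.
Check with E = 1, A = 0 and B=0, C=1, D=0:
s0 = C AND B = 1 AND 0 = 0
s1 = B AND s0 = 0 AND 0 = 0
s2 = s1 OR D = 0 OR 0 = 0
s3 = s1 OR s2 = 0 OR 0 = 0
s4 = E OR s3 = 1 OR 0 = 1
s5 = s4 XOR s1 = 1 XOR 0 = 1
s6 = s5 NAND A = 1 NAND 0 = 1
s7 = s1 XOR s6 = 0 XOR 1 = 1
So s7 = 1.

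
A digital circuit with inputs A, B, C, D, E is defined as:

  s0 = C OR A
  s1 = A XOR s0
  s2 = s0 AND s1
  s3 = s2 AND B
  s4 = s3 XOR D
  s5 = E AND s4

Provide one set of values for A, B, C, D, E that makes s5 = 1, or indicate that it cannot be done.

s5 = E AND s4 must be 1, so both E = 1 and s4 = 1.
s4 = s3 XOR D must be 1, so s3 and D differ.
Check with A=1, B=1, C=0, D=1, E=1:
s0 = C OR A = 0 OR 1 = 1
s1 = A XOR s0 = 1 XOR 1 = 0
s2 = s0 AND s1 = 1 AND 0 = 0
s3 = s2 AND B = 0 AND 1 = 0
s4 = s3 XOR D = 0 XOR 1 = 1
s5 = E AND s4 = 1 AND 1 = 1
So s5 = 1 as required.

A=1, B=1, C=0, D=1, E=1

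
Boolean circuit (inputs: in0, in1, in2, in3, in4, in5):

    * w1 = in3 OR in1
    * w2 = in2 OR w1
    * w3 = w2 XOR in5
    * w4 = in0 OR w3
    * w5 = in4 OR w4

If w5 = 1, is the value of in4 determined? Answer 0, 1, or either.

either

Both values of in4 occur among assignments with w5 = 1:
  in4=0: in0=0, in1=0, in2=0, in3=0, in4=0, in5=1
  in4=1: in0=0, in1=0, in2=0, in3=0, in4=1, in5=0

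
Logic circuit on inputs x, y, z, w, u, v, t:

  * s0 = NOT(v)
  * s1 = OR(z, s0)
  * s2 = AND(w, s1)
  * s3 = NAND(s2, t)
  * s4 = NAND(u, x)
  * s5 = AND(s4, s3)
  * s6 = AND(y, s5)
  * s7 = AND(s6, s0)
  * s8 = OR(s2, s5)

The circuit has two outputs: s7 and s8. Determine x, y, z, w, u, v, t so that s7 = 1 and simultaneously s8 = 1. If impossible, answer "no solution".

Check with x=0, y=1, z=0, w=1, u=1, v=0, t=0:
s0 = NOT(v) = NOT 0 = 1
s1 = OR(z, s0) = OR(0, 1) = 1
s2 = AND(w, s1) = AND(1, 1) = 1
s3 = NAND(s2, t) = NAND(1, 0) = 1
s4 = NAND(u, x) = NAND(1, 0) = 1
s5 = AND(s4, s3) = AND(1, 1) = 1
s6 = AND(y, s5) = AND(1, 1) = 1
s7 = AND(s6, s0) = AND(1, 1) = 1
s8 = OR(s2, s5) = OR(1, 1) = 1
So s7 = 1 and s8 = 1.

x=0, y=1, z=0, w=1, u=1, v=0, t=0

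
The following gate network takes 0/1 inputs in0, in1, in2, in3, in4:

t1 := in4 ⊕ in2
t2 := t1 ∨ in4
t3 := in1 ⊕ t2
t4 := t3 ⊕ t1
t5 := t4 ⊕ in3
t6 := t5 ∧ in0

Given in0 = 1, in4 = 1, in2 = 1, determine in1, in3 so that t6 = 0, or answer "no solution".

Check with in0 = 1, in4 = 1, in2 = 1 and in1=1, in3=0:
t1 = in4 ⊕ in2 = 1 ⊕ 1 = 0
t2 = t1 ∨ in4 = 0 ∨ 1 = 1
t3 = in1 ⊕ t2 = 1 ⊕ 1 = 0
t4 = t3 ⊕ t1 = 0 ⊕ 0 = 0
t5 = t4 ⊕ in3 = 0 ⊕ 0 = 0
t6 = t5 ∧ in0 = 0 ∧ 1 = 0
So t6 = 0.

in1=1 in3=0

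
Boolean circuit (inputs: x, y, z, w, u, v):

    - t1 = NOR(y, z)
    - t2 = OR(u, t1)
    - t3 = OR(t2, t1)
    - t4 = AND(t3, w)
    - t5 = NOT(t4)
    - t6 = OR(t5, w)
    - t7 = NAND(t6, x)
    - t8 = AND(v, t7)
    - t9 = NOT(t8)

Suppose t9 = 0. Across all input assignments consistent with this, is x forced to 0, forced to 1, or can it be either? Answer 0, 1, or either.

t9 = NOT(t8) must be 0, so t8 = 1.
t8 = AND(v, t7) must be 1, so both v = 1 and t7 = 1.
Every assignment with t9 = 0 has x = 0; there are 16 such assignment(s).

0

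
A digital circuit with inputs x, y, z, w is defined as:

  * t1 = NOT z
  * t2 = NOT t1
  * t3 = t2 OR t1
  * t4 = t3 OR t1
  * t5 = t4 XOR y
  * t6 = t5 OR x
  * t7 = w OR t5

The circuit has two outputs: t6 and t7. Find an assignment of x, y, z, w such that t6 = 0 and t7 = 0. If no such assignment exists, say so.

Check with x=0, y=1, z=1, w=0:
t1 = NOT z = NOT 1 = 0
t2 = NOT t1 = NOT 0 = 1
t3 = t2 OR t1 = 1 OR 0 = 1
t4 = t3 OR t1 = 1 OR 0 = 1
t5 = t4 XOR y = 1 XOR 1 = 0
t6 = t5 OR x = 0 OR 0 = 0
t7 = w OR t5 = 0 OR 0 = 0
So t6 = 0 and t7 = 0.

x=0, y=1, z=1, w=0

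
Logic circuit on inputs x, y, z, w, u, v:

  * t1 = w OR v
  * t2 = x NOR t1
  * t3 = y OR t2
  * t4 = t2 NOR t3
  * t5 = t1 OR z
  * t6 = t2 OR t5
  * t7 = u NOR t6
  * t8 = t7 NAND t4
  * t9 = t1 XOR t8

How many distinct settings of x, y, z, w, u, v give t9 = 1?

15

t9 = t1 XOR t8 must be 1, so t1 and t8 differ.
Enumerating the 64 input combinations, 15 give t9 = 1 and 49 give t9 = 0.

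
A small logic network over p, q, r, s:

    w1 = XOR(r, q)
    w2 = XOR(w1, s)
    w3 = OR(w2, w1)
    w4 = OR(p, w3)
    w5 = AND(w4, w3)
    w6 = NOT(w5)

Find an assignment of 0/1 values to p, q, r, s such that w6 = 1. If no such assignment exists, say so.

p=0, q=1, r=1, s=0

w6 = NOT(w5) must be 1, so w5 = 0.
w5 = AND(w4, w3) must be 0, so at least one of w4, w3 is 0.
Check with p=0, q=1, r=1, s=0:
w1 = XOR(r, q) = XOR(1, 1) = 0
w2 = XOR(w1, s) = XOR(0, 0) = 0
w3 = OR(w2, w1) = OR(0, 0) = 0
w4 = OR(p, w3) = OR(0, 0) = 0
w5 = AND(w4, w3) = AND(0, 0) = 0
w6 = NOT(w5) = NOT 0 = 1
So w6 = 1 as required.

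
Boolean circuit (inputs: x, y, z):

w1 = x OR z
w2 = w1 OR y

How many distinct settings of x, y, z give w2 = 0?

1

w2 = w1 OR y must be 0, so both w1 = 0 and y = 0.
Satisfying assignments:
  x=0, y=0, z=0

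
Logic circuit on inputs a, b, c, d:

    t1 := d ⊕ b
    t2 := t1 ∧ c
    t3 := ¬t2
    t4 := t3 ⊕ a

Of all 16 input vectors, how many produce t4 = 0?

8

t4 = t3 ⊕ a must be 0, so t3 and a are equal.
Enumerating the 16 input combinations, 8 give t4 = 0 and 8 give t4 = 1.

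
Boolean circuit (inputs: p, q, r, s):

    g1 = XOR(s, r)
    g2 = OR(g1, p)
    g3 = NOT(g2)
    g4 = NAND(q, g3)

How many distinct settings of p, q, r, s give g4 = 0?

g4 = NAND(q, g3) must be 0, so both q = 1 and g3 = 1.
Enumerating the 16 input combinations, 2 give g4 = 0 and 14 give g4 = 1.

2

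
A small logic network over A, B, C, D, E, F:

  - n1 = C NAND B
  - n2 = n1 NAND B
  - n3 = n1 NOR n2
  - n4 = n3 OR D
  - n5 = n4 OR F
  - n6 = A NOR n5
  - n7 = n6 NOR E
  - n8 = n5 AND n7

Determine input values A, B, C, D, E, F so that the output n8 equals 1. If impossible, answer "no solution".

A=1, B=1, C=0, D=1, E=0, F=1

n8 = n5 AND n7 must be 1, so both n5 = 1 and n7 = 1.
n5 = n4 OR F must be 1, so at least one of n4, F is 1.
Check with A=1, B=1, C=0, D=1, E=0, F=1:
n1 = C NAND B = 0 NAND 1 = 1
n2 = n1 NAND B = 1 NAND 1 = 0
n3 = n1 NOR n2 = 1 NOR 0 = 0
n4 = n3 OR D = 0 OR 1 = 1
n5 = n4 OR F = 1 OR 1 = 1
n6 = A NOR n5 = 1 NOR 1 = 0
n7 = n6 NOR E = 0 NOR 0 = 1
n8 = n5 AND n7 = 1 AND 1 = 1
So n8 = 1 as required.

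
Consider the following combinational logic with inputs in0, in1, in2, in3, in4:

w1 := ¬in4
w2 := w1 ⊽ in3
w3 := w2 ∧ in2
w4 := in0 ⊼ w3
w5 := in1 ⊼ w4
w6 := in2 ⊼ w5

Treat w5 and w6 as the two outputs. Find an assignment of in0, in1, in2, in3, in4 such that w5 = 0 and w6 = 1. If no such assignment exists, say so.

in0=0, in1=1, in2=1, in3=1, in4=0

Check with in0=0, in1=1, in2=1, in3=1, in4=0:
w1 = ¬in4 = ¬0 = 1
w2 = w1 ⊽ in3 = 1 ⊽ 1 = 0
w3 = w2 ∧ in2 = 0 ∧ 1 = 0
w4 = in0 ⊼ w3 = 0 ⊼ 0 = 1
w5 = in1 ⊼ w4 = 1 ⊼ 1 = 0
w6 = in2 ⊼ w5 = 1 ⊼ 0 = 1
So w5 = 0 and w6 = 1.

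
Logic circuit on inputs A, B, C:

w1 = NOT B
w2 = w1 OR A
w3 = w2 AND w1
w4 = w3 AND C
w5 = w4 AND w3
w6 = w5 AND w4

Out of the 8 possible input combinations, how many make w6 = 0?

w6 = w5 AND w4 must be 0, so at least one of w5, w4 is 0.
Satisfying assignments:
  A=0, B=0, C=0
  A=0, B=1, C=0
  A=0, B=1, C=1
  A=1, B=0, C=0
  A=1, B=1, C=0
  A=1, B=1, C=1

6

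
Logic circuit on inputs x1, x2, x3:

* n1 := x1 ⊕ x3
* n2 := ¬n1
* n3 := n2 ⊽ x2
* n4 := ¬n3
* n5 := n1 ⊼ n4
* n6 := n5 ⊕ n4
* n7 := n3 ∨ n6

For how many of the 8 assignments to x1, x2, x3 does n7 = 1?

4

n7 = n3 ∨ n6 must be 1, so at least one of n3, n6 is 1.
Satisfying assignments:
  x1=0, x2=0, x3=1
  x1=0, x2=1, x3=1
  x1=1, x2=0, x3=0
  x1=1, x2=1, x3=0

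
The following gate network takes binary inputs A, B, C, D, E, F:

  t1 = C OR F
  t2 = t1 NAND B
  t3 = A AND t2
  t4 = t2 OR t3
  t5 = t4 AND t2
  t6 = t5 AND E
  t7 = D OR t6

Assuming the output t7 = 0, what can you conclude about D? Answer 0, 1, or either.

0

t7 = D OR t6 must be 0, so both D = 0 and t6 = 0.
t6 = t5 AND E must be 0, so at least one of t5, E is 0.
Every assignment with t7 = 0 has D = 0; there are 22 such assignment(s).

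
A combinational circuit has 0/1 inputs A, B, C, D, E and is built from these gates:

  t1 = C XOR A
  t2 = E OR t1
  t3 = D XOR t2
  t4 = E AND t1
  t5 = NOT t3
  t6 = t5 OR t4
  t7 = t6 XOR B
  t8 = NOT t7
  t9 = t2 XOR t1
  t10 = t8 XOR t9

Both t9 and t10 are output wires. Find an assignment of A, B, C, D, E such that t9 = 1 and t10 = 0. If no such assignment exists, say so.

A=1 B=0 C=1 D=0 E=1

Check with A=1 B=0 C=1 D=0 E=1:
t1 = C XOR A = 1 XOR 1 = 0
t2 = E OR t1 = 1 OR 0 = 1
t3 = D XOR t2 = 0 XOR 1 = 1
t4 = E AND t1 = 1 AND 0 = 0
t5 = NOT t3 = NOT 1 = 0
t6 = t5 OR t4 = 0 OR 0 = 0
t7 = t6 XOR B = 0 XOR 0 = 0
t8 = NOT t7 = NOT 0 = 1
t9 = t2 XOR t1 = 1 XOR 0 = 1
t10 = t8 XOR t9 = 1 XOR 1 = 0
So t9 = 1 and t10 = 0.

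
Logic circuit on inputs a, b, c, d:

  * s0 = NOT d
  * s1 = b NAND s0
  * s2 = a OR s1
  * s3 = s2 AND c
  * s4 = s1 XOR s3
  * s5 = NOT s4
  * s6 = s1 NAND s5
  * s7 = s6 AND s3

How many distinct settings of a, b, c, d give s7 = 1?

1

s7 = s6 AND s3 must be 1, so both s6 = 1 and s3 = 1.
Enumerating the 16 input combinations, 1 give s7 = 1 and 15 give s7 = 0.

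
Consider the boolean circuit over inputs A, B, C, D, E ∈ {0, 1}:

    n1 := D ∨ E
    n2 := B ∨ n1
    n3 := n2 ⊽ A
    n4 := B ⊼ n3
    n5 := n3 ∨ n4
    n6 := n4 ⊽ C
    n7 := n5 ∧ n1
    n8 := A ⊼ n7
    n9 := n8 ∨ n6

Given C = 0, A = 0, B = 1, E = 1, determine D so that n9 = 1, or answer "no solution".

D=0

Check with C = 0, A = 0, B = 1, E = 1 and D=0:
n1 = D ∨ E = 0 ∨ 1 = 1
n2 = B ∨ n1 = 1 ∨ 1 = 1
n3 = n2 ⊽ A = 1 ⊽ 0 = 0
n4 = B ⊼ n3 = 1 ⊼ 0 = 1
n5 = n3 ∨ n4 = 0 ∨ 1 = 1
n6 = n4 ⊽ C = 1 ⊽ 0 = 0
n7 = n5 ∧ n1 = 1 ∧ 1 = 1
n8 = A ⊼ n7 = 0 ⊼ 1 = 1
n9 = n8 ∨ n6 = 1 ∨ 0 = 1
So n9 = 1.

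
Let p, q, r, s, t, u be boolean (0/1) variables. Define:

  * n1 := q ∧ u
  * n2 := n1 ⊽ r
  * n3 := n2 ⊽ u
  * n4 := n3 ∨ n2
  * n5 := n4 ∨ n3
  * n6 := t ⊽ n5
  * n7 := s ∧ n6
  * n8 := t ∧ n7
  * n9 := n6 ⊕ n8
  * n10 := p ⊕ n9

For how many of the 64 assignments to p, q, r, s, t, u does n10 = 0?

n10 = p ⊕ n9 must be 0, so p and n9 are equal.
Enumerating the 64 input combinations, 32 give n10 = 0 and 32 give n10 = 1.

32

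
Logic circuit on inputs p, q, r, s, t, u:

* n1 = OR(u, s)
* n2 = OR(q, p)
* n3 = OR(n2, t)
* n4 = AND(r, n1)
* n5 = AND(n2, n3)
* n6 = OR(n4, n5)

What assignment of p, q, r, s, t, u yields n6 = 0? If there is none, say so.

p=0 q=0 r=0 s=1 t=0 u=0

Check with p=0 q=0 r=0 s=1 t=0 u=0:
n1 = OR(u, s) = OR(0, 1) = 1
n2 = OR(q, p) = OR(0, 0) = 0
n3 = OR(n2, t) = OR(0, 0) = 0
n4 = AND(r, n1) = AND(0, 1) = 0
n5 = AND(n2, n3) = AND(0, 0) = 0
n6 = OR(n4, n5) = OR(0, 0) = 0
So n6 = 0 as required.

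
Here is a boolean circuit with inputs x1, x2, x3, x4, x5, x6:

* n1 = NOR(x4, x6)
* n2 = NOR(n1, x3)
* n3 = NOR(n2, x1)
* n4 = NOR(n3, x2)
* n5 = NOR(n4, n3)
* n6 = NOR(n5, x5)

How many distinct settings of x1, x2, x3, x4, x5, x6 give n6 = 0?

n6 = NOR(n5, x5) must be 0, so at least one of n5, x5 is 1.
Enumerating the 64 input combinations, 43 give n6 = 0 and 21 give n6 = 1.

43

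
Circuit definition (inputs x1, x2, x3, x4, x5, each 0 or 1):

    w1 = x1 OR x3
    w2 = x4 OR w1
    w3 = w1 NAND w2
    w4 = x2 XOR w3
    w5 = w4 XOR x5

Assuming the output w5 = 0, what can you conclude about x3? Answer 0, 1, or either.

either

Both values of x3 occur among assignments with w5 = 0:
  x3=0: x1=0, x2=0, x3=0, x4=0, x5=1
  x3=1: x1=0, x2=0, x3=1, x4=0, x5=0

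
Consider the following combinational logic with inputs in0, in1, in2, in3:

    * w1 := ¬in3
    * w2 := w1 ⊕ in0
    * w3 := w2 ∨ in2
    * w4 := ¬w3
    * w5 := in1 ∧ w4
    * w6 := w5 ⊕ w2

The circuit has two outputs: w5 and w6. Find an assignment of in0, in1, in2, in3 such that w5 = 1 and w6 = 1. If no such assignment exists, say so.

in0=1, in1=1, in2=0, in3=0

Check with in0=1, in1=1, in2=0, in3=0:
w1 = ¬in3 = ¬0 = 1
w2 = w1 ⊕ in0 = 1 ⊕ 1 = 0
w3 = w2 ∨ in2 = 0 ∨ 0 = 0
w4 = ¬w3 = ¬0 = 1
w5 = in1 ∧ w4 = 1 ∧ 1 = 1
w6 = w5 ⊕ w2 = 1 ⊕ 0 = 1
So w5 = 1 and w6 = 1.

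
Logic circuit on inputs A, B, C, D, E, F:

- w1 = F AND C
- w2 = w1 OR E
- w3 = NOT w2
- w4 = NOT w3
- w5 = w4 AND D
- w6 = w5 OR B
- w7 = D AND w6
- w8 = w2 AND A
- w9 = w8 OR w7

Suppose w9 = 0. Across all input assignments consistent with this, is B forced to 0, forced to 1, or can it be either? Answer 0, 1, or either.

Both values of B occur among assignments with w9 = 0:
  B=0: A=0, B=0, C=0, D=0, E=0, F=0
  B=1: A=0, B=1, C=0, D=0, E=0, F=0

either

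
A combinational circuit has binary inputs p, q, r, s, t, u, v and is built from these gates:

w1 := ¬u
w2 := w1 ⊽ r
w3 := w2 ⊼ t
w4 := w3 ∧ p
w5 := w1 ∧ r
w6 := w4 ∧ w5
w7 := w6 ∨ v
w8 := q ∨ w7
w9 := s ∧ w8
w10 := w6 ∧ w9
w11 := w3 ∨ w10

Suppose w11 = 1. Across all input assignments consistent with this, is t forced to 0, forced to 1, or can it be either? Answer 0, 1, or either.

Both values of t occur among assignments with w11 = 1:
  t=0: p=0, q=0, r=0, s=0, t=0, u=0, v=0
  t=1: p=0, q=0, r=0, s=0, t=1, u=0, v=0

either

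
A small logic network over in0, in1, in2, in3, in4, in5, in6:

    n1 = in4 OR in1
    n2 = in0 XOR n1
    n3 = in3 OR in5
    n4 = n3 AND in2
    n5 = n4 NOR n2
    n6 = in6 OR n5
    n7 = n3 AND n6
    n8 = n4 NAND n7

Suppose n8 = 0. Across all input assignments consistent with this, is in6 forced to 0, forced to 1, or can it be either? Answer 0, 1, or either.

n8 = n4 NAND n7 must be 0, so both n4 = 1 and n7 = 1.
n4 = n3 AND in2 must be 1, so both n3 = 1 and in2 = 1.
n7 = n3 AND n6 must be 1, so both n3 = 1 and n6 = 1.
Every assignment with n8 = 0 has in6 = 1; there are 24 such assignment(s).

1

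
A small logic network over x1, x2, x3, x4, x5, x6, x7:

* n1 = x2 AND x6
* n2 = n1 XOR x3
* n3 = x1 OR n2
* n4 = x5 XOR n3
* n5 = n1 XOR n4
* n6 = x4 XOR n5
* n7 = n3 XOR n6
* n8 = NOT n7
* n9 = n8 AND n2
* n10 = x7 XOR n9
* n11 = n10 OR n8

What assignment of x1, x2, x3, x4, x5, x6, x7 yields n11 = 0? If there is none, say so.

n11 = n10 OR n8 must be 0, so both n10 = 0 and n8 = 0.
n10 = x7 XOR n9 must be 0, so x7 and n9 are equal.
n8 = NOT n7 must be 0, so n7 = 1.
Check with x1=0 x2=1 x3=0 x4=1 x5=1 x6=1 x7=0:
n1 = x2 AND x6 = 1 AND 1 = 1
n2 = n1 XOR x3 = 1 XOR 0 = 1
n3 = x1 OR n2 = 0 OR 1 = 1
n4 = x5 XOR n3 = 1 XOR 1 = 0
n5 = n1 XOR n4 = 1 XOR 0 = 1
n6 = x4 XOR n5 = 1 XOR 1 = 0
n7 = n3 XOR n6 = 1 XOR 0 = 1
n8 = NOT n7 = NOT 1 = 0
n9 = n8 AND n2 = 0 AND 1 = 0
n10 = x7 XOR n9 = 0 XOR 0 = 0
n11 = n10 OR n8 = 0 OR 0 = 0
So n11 = 0 as required.

x1=0 x2=1 x3=0 x4=1 x5=1 x6=1 x7=0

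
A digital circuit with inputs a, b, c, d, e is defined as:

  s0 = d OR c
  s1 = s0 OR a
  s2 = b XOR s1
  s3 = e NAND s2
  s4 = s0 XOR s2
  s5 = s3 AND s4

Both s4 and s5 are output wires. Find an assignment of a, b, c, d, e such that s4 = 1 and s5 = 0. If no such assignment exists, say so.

Check with a=0, b=1, c=0, d=0, e=1:
s0 = d OR c = 0 OR 0 = 0
s1 = s0 OR a = 0 OR 0 = 0
s2 = b XOR s1 = 1 XOR 0 = 1
s3 = e NAND s2 = 1 NAND 1 = 0
s4 = s0 XOR s2 = 0 XOR 1 = 1
s5 = s3 AND s4 = 0 AND 1 = 0
So s4 = 1 and s5 = 0.

a=0, b=1, c=0, d=0, e=1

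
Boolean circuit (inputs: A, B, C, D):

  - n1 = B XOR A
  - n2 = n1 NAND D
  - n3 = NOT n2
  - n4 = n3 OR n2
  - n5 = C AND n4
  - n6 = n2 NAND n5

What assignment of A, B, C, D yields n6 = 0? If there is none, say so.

A=0, B=1, C=1, D=0

Check with A=0, B=1, C=1, D=0:
n1 = B XOR A = 1 XOR 0 = 1
n2 = n1 NAND D = 1 NAND 0 = 1
n3 = NOT n2 = NOT 1 = 0
n4 = n3 OR n2 = 0 OR 1 = 1
n5 = C AND n4 = 1 AND 1 = 1
n6 = n2 NAND n5 = 1 NAND 1 = 0
So n6 = 0 as required.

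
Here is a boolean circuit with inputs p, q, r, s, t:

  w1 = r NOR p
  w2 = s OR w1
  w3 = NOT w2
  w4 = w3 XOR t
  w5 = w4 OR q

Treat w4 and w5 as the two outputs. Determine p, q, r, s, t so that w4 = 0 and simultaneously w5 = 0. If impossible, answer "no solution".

Check with p=1, q=0, r=1, s=1, t=0:
w1 = r NOR p = 1 NOR 1 = 0
w2 = s OR w1 = 1 OR 0 = 1
w3 = NOT w2 = NOT 1 = 0
w4 = w3 XOR t = 0 XOR 0 = 0
w5 = w4 OR q = 0 OR 0 = 0
So w4 = 0 and w5 = 0.

p=1, q=0, r=1, s=1, t=0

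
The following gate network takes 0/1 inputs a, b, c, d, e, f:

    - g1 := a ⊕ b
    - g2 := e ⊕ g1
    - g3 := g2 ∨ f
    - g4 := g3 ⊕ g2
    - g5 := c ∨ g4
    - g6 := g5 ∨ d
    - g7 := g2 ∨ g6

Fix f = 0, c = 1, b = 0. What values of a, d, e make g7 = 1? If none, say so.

a=1, d=1, e=0

g7 = g2 ∨ g6 must be 1, so at least one of g2, g6 is 1.
Check with f = 0, c = 1, b = 0 and a=1, d=1, e=0:
g1 = a ⊕ b = 1 ⊕ 0 = 1
g2 = e ⊕ g1 = 0 ⊕ 1 = 1
g3 = g2 ∨ f = 1 ∨ 0 = 1
g4 = g3 ⊕ g2 = 1 ⊕ 1 = 0
g5 = c ∨ g4 = 1 ∨ 0 = 1
g6 = g5 ∨ d = 1 ∨ 1 = 1
g7 = g2 ∨ g6 = 1 ∨ 1 = 1
So g7 = 1.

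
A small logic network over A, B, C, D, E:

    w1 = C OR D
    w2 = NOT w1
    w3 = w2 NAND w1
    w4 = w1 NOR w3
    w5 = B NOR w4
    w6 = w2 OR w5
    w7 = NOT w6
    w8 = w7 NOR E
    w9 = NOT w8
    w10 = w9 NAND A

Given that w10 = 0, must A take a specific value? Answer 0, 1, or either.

w10 = w9 NAND A must be 0, so both w9 = 1 and A = 1.
w9 = NOT w8 must be 1, so w8 = 0.
w8 = w7 NOR E must be 0, so at least one of w7, E is 1.
Every assignment with w10 = 0 has A = 1; there are 11 such assignment(s).

1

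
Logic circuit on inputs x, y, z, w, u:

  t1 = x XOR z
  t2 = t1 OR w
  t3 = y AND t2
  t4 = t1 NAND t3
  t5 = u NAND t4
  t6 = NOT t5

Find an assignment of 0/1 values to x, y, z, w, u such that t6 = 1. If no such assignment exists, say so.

t6 = NOT t5 must be 1, so t5 = 0.
t5 = u NAND t4 must be 0, so both u = 1 and t4 = 1.
t4 = t1 NAND t3 must be 1, so at least one of t1, t3 is 0.
Check with x=0 y=0 z=0 w=0 u=1:
t1 = x XOR z = 0 XOR 0 = 0
t2 = t1 OR w = 0 OR 0 = 0
t3 = y AND t2 = 0 AND 0 = 0
t4 = t1 NAND t3 = 0 NAND 0 = 1
t5 = u NAND t4 = 1 NAND 1 = 0
t6 = NOT t5 = NOT 0 = 1
So t6 = 1 as required.

x=0 y=0 z=0 w=0 u=1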